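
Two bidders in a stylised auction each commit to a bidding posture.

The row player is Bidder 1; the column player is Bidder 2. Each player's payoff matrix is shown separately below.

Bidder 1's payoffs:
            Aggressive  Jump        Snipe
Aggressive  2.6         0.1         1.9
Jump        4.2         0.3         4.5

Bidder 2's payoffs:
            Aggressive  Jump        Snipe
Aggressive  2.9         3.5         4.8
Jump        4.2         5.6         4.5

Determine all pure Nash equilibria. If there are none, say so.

(Aggressive, Aggressive): Bidder 1 can switch to Jump (2.6 → 4.2). Not NE.
(Aggressive, Jump): Bidder 1 can switch to Jump (0.1 → 0.3). Not NE.
(Aggressive, Snipe): Bidder 1 can switch to Jump (1.9 → 4.5). Not NE.
(Jump, Aggressive): Bidder 2 can switch to Jump (4.2 → 5.6). Not NE.
(Jump, Jump): Bidder 1 gets 0.3, best alternative 0.1; Bidder 2 gets 5.6, best alternative 4.5. No profitable deviation — NE.
(Jump, Snipe): Bidder 2 can switch to Jump (4.5 → 5.6). Not NE.

The unique pure-strategy Nash equilibrium is (Jump, Jump).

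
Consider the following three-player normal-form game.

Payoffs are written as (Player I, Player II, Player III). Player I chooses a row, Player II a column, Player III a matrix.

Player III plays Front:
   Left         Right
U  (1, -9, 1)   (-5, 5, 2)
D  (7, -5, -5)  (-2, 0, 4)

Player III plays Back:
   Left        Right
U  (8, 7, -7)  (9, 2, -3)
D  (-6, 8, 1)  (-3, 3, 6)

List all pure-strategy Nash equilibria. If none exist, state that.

No pure-strategy Nash equilibrium.

For each player, find the best response to each opponent profile; mutual best responses are the pure NE.
Player I against (Left, Front): payoffs 1, 7 → best response D.
Player I against (Left, Back): payoffs 8, -6 → best response U.
Player I against (Right, Front): payoffs -5, -2 → best response D.
Player I against (Right, Back): payoffs 9, -3 → best response U.
Player II against (U, Front): payoffs -9, 5 → best response Right.
Player II against (U, Back): payoffs 7, 2 → best response Left.
Player II against (D, Front): payoffs -5, 0 → best response Right.
Player II against (D, Back): payoffs 8, 3 → best response Left.
Player III against (U, Left): payoffs 1, -7 → best response Front.
Player III against (U, Right): payoffs 2, -3 → best response Front.
Player III against (D, Left): payoffs -5, 1 → best response Back.
Player III against (D, Right): payoffs 4, 6 → best response Back.
No profile is a mutual best response for all players.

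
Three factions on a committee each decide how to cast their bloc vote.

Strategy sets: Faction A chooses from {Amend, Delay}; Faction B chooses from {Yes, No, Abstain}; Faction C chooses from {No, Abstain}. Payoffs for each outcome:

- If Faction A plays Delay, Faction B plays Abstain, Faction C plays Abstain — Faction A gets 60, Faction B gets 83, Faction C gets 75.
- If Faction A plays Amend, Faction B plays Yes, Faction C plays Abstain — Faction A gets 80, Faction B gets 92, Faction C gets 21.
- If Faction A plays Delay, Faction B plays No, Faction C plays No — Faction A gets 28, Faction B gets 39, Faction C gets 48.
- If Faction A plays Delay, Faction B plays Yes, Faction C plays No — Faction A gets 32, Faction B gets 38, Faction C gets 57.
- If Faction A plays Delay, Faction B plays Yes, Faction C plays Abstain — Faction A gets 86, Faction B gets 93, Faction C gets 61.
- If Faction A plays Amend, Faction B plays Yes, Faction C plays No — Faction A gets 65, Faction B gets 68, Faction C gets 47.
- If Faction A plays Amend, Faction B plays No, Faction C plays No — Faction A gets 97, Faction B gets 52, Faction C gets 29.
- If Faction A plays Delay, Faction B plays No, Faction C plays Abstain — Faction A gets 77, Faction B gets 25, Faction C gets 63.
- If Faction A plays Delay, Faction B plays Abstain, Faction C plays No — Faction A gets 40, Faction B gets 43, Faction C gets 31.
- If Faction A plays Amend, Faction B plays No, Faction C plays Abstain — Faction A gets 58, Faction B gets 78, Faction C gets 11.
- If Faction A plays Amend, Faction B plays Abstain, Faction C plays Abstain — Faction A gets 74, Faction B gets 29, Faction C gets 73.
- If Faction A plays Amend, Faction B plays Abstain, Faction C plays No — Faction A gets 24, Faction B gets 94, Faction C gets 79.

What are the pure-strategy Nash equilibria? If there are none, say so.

Faction A against (Yes, No): payoffs 65, 32 → best response Amend.
Faction A against (Yes, Abstain): payoffs 80, 86 → best response Delay.
Faction A against (No, No): payoffs 97, 28 → best response Amend.
Faction A against (No, Abstain): payoffs 58, 77 → best response Delay.
Faction A against (Abstain, No): payoffs 24, 40 → best response Delay.
Faction A against (Abstain, Abstain): payoffs 74, 60 → best response Amend.
Faction B against (Amend, No): payoffs 68, 52, 94 → best response Abstain.
Faction B against (Amend, Abstain): payoffs 92, 78, 29 → best response Yes.
Faction B against (Delay, No): payoffs 38, 39, 43 → best response Abstain.
Faction B against (Delay, Abstain): payoffs 93, 25, 83 → best response Yes.
Faction C against (Amend, Yes): payoffs 47, 21 → best response No.
Faction C against (Amend, No): payoffs 29, 11 → best response No.
Faction C against (Amend, Abstain): payoffs 79, 73 → best response No.
Faction C against (Delay, Yes): payoffs 57, 61 → best response Abstain.
Faction C against (Delay, No): payoffs 48, 63 → best response Abstain.
Faction C against (Delay, Abstain): payoffs 31, 75 → best response Abstain.
Mutual best responses: (Delay, Yes, Abstain).

(Delay, Yes, Abstain)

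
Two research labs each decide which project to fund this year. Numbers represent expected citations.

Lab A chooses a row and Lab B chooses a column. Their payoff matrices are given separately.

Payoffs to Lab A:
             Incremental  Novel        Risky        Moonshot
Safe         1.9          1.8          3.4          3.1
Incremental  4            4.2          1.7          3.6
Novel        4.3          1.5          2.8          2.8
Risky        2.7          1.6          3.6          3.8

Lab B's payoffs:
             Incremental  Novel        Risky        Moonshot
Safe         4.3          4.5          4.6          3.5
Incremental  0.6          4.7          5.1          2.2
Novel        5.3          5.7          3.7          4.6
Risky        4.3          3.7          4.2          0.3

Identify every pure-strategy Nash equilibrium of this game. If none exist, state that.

No pure-strategy Nash equilibrium.

(Safe, Incremental): Lab A can switch to Incremental (1.9 → 4). Not NE.
(Safe, Novel): Lab A can switch to Incremental (1.8 → 4.2). Not NE.
(Safe, Risky): Lab A can switch to Risky (3.4 → 3.6). Not NE.
(Safe, Moonshot): Lab A can switch to Incremental (3.1 → 3.6). Not NE.
(Incremental, Incremental): Lab A can switch to Novel (4 → 4.3). Not NE.
(Incremental, Novel): Lab B can switch to Risky (4.7 → 5.1). Not NE.
(Incremental, Risky): Lab A can switch to Safe (1.7 → 3.4). Not NE.
(Incremental, Moonshot): Lab A can switch to Risky (3.6 → 3.8). Not NE.
(The remaining 8 profiles each have a profitable deviation by the same check.)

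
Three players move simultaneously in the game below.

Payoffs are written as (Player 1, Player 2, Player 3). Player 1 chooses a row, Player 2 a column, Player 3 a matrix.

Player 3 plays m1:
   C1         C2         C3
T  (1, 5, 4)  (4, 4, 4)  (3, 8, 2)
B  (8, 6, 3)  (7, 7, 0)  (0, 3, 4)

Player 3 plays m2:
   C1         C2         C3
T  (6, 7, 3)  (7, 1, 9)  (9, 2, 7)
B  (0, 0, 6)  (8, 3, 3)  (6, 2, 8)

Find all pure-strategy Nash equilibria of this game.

Pure NE: (B, C2, m2)

Player 1 against (C1, m1): payoffs 1, 8 → best response B.
Player 1 against (C1, m2): payoffs 6, 0 → best response T.
Player 1 against (C2, m1): payoffs 4, 7 → best response B.
Player 1 against (C2, m2): payoffs 7, 8 → best response B.
Player 1 against (C3, m1): payoffs 3, 0 → best response T.
Player 1 against (C3, m2): payoffs 9, 6 → best response T.
Player 2 against (T, m1): payoffs 5, 4, 8 → best response C3.
Player 2 against (T, m2): payoffs 7, 1, 2 → best response C1.
Player 2 against (B, m1): payoffs 6, 7, 3 → best response C2.
Player 2 against (B, m2): payoffs 0, 3, 2 → best response C2.
Player 3 against (T, C1): payoffs 4, 3 → best response m1.
Player 3 against (T, C2): payoffs 4, 9 → best response m2.
Player 3 against (T, C3): payoffs 2, 7 → best response m2.
Player 3 against (B, C1): payoffs 3, 6 → best response m2.
Player 3 against (B, C2): payoffs 0, 3 → best response m2.
Player 3 against (B, C3): payoffs 4, 8 → best response m2.
Mutual best responses: (B, C2, m2).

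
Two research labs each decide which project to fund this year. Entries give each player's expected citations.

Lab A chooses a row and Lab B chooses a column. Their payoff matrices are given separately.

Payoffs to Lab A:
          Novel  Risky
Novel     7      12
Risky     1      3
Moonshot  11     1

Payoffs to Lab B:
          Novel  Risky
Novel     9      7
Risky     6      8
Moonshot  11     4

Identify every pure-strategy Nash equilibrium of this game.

(Novel, Novel): Lab A can switch to Moonshot (7 → 11). Not NE.
(Novel, Risky): Lab B can switch to Novel (7 → 9). Not NE.
(Risky, Novel): Lab A can switch to Novel (1 → 7). Not NE.
(Risky, Risky): Lab A can switch to Novel (3 → 12). Not NE.
(Moonshot, Novel): Lab A gets 11, best alternative 7; Lab B gets 11, best alternative 4. No profitable deviation — NE.
(Moonshot, Risky): Lab A can switch to Novel (1 → 12). Not NE.

The unique pure-strategy Nash equilibrium is (Moonshot, Novel).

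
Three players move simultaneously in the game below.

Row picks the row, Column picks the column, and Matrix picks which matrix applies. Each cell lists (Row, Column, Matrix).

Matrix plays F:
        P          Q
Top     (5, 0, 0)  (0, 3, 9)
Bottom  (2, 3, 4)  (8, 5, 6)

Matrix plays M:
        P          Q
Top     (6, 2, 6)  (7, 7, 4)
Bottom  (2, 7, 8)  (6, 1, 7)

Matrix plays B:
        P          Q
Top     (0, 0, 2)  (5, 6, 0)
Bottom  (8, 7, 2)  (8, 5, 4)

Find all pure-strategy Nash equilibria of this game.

There is no pure-strategy Nash equilibrium.

Row against (P, F): payoffs 5, 2 → best response Top.
Row against (P, M): payoffs 6, 2 → best response Top.
Row against (P, B): payoffs 0, 8 → best response Bottom.
Row against (Q, F): payoffs 0, 8 → best response Bottom.
Row against (Q, M): payoffs 7, 6 → best response Top.
Row against (Q, B): payoffs 5, 8 → best response Bottom.
Column against (Top, F): payoffs 0, 3 → best response Q.
Column against (Top, M): payoffs 2, 7 → best response Q.
Column against (Top, B): payoffs 0, 6 → best response Q.
Column against (Bottom, F): payoffs 3, 5 → best response Q.
Column against (Bottom, M): payoffs 7, 1 → best response P.
Column against (Bottom, B): payoffs 7, 5 → best response P.
Matrix against (Top, P): payoffs 0, 6, 2 → best response M.
Matrix against (Top, Q): payoffs 9, 4, 0 → best response F.
Matrix against (Bottom, P): payoffs 4, 8, 2 → best response M.
Matrix against (Bottom, Q): payoffs 6, 7, 4 → best response M.
No profile is a mutual best response for all players.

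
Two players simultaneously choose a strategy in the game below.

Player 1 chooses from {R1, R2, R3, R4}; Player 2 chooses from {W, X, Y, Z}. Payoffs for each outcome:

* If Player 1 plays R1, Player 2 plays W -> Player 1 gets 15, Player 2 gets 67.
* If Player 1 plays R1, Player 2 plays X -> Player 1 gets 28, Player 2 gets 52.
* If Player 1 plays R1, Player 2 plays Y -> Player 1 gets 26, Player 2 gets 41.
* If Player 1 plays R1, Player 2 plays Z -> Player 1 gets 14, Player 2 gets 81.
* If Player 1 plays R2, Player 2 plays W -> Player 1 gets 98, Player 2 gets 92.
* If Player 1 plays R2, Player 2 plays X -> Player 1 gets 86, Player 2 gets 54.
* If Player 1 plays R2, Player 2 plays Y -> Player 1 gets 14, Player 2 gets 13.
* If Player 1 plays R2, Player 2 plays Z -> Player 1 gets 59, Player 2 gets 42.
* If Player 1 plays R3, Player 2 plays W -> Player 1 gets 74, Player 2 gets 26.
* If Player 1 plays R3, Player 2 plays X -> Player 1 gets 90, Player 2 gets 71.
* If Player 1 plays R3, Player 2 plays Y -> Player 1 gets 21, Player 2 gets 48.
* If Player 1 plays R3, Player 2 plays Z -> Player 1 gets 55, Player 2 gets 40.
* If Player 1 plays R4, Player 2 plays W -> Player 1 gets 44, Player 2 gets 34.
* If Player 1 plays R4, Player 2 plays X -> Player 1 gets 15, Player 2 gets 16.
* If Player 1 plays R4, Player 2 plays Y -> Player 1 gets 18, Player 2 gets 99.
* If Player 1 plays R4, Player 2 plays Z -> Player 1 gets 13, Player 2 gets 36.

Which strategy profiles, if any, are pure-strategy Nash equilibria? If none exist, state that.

Pure-strategy Nash equilibria: (R2, W) and (R3, X)

Player 1 against W: payoffs 15, 98, 74, 44 → best response R2.
Player 1 against X: payoffs 28, 86, 90, 15 → best response R3.
Player 1 against Y: payoffs 26, 14, 21, 18 → best response R1.
Player 1 against Z: payoffs 14, 59, 55, 13 → best response R2.
Player 2 against R1: payoffs 67, 52, 41, 81 → best response Z.
Player 2 against R2: payoffs 92, 54, 13, 42 → best response W.
Player 2 against R3: payoffs 26, 71, 48, 40 → best response X.
Player 2 against R4: payoffs 34, 16, 99, 36 → best response Y.
Mutual best responses: (R2, W); (R3, X).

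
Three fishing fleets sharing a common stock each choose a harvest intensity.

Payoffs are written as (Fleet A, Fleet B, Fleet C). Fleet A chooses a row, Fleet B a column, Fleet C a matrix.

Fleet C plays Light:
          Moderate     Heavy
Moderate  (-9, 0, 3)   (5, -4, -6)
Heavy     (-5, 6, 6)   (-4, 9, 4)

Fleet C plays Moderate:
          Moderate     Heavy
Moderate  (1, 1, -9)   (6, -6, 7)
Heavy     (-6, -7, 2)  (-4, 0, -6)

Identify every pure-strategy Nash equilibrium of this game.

Fleet A against (Moderate, Light): payoffs -9, -5 → best response Heavy.
Fleet A against (Moderate, Moderate): payoffs 1, -6 → best response Moderate.
Fleet A against (Heavy, Light): payoffs 5, -4 → best response Moderate.
Fleet A against (Heavy, Moderate): payoffs 6, -4 → best response Moderate.
Fleet B against (Moderate, Light): payoffs 0, -4 → best response Moderate.
Fleet B against (Moderate, Moderate): payoffs 1, -6 → best response Moderate.
Fleet B against (Heavy, Light): payoffs 6, 9 → best response Heavy.
Fleet B against (Heavy, Moderate): payoffs -7, 0 → best response Heavy.
Fleet C against (Moderate, Moderate): payoffs 3, -9 → best response Light.
Fleet C against (Moderate, Heavy): payoffs -6, 7 → best response Moderate.
Fleet C against (Heavy, Moderate): payoffs 6, 2 → best response Light.
Fleet C against (Heavy, Heavy): payoffs 4, -6 → best response Light.
No profile is a mutual best response for all players.

none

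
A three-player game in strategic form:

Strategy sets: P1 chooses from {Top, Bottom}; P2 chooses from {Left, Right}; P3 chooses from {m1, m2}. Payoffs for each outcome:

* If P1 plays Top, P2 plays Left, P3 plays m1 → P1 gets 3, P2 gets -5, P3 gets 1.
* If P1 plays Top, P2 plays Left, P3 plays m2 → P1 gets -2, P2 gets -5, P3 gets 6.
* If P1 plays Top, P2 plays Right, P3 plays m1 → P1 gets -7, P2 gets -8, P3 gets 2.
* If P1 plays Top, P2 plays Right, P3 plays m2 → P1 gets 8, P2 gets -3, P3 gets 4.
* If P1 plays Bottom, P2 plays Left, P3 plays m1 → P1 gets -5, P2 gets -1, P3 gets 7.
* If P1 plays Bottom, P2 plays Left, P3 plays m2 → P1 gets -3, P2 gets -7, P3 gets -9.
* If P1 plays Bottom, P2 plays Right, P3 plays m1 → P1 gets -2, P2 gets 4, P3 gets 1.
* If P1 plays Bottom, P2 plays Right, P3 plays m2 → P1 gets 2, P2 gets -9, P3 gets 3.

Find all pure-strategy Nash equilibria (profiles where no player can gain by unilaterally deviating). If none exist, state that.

Pure NE: (Top, Right, m2)

(Top, Left, m1): P3 can switch to m2 (1 → 6). Not NE.
(Top, Left, m2): P2 can switch to Right (-5 → -3). Not NE.
(Top, Right, m1): P1 can switch to Bottom (-7 → -2). Not NE.
(Top, Right, m2): P1 gets 8, best alternative 2; P2 gets -3, best alternative -5; P3 gets 4, best alternative 2. No profitable deviation — NE.
(Bottom, Left, m1): P1 can switch to Top (-5 → 3). Not NE.
(Bottom, Left, m2): P1 can switch to Top (-3 → -2). Not NE.
(Bottom, Right, m1): P3 can switch to m2 (1 → 3). Not NE.
(Bottom, Right, m2): P1 can switch to Top (2 → 8). Not NE.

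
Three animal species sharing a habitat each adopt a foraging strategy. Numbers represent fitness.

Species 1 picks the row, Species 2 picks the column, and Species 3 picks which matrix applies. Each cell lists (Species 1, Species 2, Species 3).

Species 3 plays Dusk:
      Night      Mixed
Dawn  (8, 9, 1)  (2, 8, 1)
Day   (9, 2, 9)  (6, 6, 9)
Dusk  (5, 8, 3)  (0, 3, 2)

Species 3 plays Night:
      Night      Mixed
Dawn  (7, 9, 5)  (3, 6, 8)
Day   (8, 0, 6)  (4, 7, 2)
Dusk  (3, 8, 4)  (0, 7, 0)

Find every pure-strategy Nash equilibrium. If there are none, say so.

Mark each player's best response to every combination of opponents' strategies; a profile where every player is best-responding is a pure Nash equilibrium.
Species 1 against (Night, Dusk): payoffs 8, 9, 5 → best response Day.
Species 1 against (Night, Night): payoffs 7, 8, 3 → best response Day.
Species 1 against (Mixed, Dusk): payoffs 2, 6, 0 → best response Day.
Species 1 against (Mixed, Night): payoffs 3, 4, 0 → best response Day.
Species 2 against (Dawn, Dusk): payoffs 9, 8 → best response Night.
Species 2 against (Dawn, Night): payoffs 9, 6 → best response Night.
Species 2 against (Day, Dusk): payoffs 2, 6 → best response Mixed.
Species 2 against (Day, Night): payoffs 0, 7 → best response Mixed.
Species 2 against (Dusk, Dusk): payoffs 8, 3 → best response Night.
Species 2 against (Dusk, Night): payoffs 8, 7 → best response Night.
Species 3 against (Dawn, Night): payoffs 1, 5 → best response Night.
Species 3 against (Dawn, Mixed): payoffs 1, 8 → best response Night.
Species 3 against (Day, Night): payoffs 9, 6 → best response Dusk.
Species 3 against (Day, Mixed): payoffs 9, 2 → best response Dusk.
Species 3 against (Dusk, Night): payoffs 3, 4 → best response Night.
Species 3 against (Dusk, Mixed): payoffs 2, 0 → best response Dusk.
Mutual best responses: (Day, Mixed, Dusk).

(Day, Mixed, Dusk)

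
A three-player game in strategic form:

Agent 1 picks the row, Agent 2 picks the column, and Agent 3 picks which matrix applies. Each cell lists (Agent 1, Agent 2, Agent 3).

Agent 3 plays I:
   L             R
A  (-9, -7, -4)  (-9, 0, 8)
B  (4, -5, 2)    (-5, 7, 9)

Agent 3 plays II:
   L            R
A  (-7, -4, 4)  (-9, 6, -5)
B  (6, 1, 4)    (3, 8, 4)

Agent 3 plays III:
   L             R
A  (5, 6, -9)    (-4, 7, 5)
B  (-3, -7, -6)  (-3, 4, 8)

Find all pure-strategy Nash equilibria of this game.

Agent 1 against (L, I): payoffs -9, 4 → best response B.
Agent 1 against (L, II): payoffs -7, 6 → best response B.
Agent 1 against (L, III): payoffs 5, -3 → best response A.
Agent 1 against (R, I): payoffs -9, -5 → best response B.
Agent 1 against (R, II): payoffs -9, 3 → best response B.
Agent 1 against (R, III): payoffs -4, -3 → best response B.
Agent 2 against (A, I): payoffs -7, 0 → best response R.
Agent 2 against (A, II): payoffs -4, 6 → best response R.
Agent 2 against (A, III): payoffs 6, 7 → best response R.
Agent 2 against (B, I): payoffs -5, 7 → best response R.
Agent 2 against (B, II): payoffs 1, 8 → best response R.
Agent 2 against (B, III): payoffs -7, 4 → best response R.
Agent 3 against (A, L): payoffs -4, 4, -9 → best response II.
Agent 3 against (A, R): payoffs 8, -5, 5 → best response I.
Agent 3 against (B, L): payoffs 2, 4, -6 → best response II.
Agent 3 against (B, R): payoffs 9, 4, 8 → best response I.
Mutual best responses: (B, R, I).

Pure NE: (B, R, I)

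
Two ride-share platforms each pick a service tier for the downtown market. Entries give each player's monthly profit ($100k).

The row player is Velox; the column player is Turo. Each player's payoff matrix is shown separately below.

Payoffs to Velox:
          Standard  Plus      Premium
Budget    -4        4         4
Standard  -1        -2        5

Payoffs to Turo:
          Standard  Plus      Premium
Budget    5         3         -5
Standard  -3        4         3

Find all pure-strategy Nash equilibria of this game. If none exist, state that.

There is no pure-strategy Nash equilibrium.

Velox against Standard: payoffs -4, -1 → best response Standard.
Velox against Plus: payoffs 4, -2 → best response Budget.
Velox against Premium: payoffs 4, 5 → best response Standard.
Turo against Budget: payoffs 5, 3, -5 → best response Standard.
Turo against Standard: payoffs -3, 4, 3 → best response Plus.
No profile is a mutual best response for all players.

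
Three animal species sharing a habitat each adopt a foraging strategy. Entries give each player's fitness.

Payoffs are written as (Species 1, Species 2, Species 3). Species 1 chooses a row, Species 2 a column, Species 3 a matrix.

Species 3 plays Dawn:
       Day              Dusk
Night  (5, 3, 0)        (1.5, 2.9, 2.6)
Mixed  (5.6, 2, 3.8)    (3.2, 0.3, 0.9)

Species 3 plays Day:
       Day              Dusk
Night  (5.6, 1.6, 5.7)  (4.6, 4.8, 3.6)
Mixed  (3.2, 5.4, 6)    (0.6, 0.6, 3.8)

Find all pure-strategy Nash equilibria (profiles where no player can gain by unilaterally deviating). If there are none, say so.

The unique pure-strategy Nash equilibrium is (Night, Dusk, Day).

(Night, Day, Dawn): Species 1 can switch to Mixed (5 → 5.6). Not NE.
(Night, Day, Day): Species 2 can switch to Dusk (1.6 → 4.8). Not NE.
(Night, Dusk, Dawn): Species 1 can switch to Mixed (1.5 → 3.2). Not NE.
(Night, Dusk, Day): Species 1 gets 4.6, best alternative 0.6; Species 2 gets 4.8, best alternative 1.6; Species 3 gets 3.6, best alternative 2.6. No profitable deviation — NE.
(Mixed, Day, Dawn): Species 3 can switch to Day (3.8 → 6). Not NE.
(Mixed, Day, Day): Species 1 can switch to Night (3.2 → 5.6). Not NE.
(Mixed, Dusk, Dawn): Species 2 can switch to Day (0.3 → 2). Not NE.
(Mixed, Dusk, Day): Species 1 can switch to Night (0.6 → 4.6). Not NE.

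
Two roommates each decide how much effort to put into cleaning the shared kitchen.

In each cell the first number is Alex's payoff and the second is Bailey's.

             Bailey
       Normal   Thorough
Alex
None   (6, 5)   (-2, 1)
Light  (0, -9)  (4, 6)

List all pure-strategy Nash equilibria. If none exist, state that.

(None, Normal): Alex gets 6, best alternative 0; Bailey gets 5, best alternative 1. No profitable deviation — NE.
(None, Thorough): Alex can switch to Light (-2 → 4). Not NE.
(Light, Normal): Alex can switch to None (0 → 6). Not NE.
(Light, Thorough): Alex gets 4, best alternative -2; Bailey gets 6, best alternative -9. No profitable deviation — NE.

The pure Nash equilibria are (None, Normal), (Light, Thorough).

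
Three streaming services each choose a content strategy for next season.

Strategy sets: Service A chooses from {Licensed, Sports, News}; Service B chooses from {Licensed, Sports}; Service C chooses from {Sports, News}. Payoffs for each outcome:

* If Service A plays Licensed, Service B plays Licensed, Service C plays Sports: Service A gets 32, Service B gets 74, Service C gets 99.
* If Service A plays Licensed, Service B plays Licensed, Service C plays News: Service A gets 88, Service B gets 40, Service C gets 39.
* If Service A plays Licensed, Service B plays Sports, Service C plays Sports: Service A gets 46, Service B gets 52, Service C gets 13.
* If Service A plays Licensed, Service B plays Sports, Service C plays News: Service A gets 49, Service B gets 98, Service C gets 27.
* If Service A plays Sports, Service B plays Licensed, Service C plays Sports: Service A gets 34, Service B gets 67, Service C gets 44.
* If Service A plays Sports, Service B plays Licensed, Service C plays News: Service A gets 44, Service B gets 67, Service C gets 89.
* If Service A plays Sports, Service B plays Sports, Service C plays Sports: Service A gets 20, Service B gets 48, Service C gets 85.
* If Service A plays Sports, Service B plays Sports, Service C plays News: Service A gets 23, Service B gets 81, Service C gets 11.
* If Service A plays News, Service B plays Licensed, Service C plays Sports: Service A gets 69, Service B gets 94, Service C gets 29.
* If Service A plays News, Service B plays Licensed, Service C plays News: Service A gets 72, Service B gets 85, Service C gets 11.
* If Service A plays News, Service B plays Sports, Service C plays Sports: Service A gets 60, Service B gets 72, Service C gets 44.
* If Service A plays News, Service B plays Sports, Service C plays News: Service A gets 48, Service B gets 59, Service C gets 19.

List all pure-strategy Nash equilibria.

(Licensed, Licensed, Sports): Service A can switch to Sports (32 → 34). Not NE.
(Licensed, Licensed, News): Service B can switch to Sports (40 → 98). Not NE.
(Licensed, Sports, Sports): Service A can switch to News (46 → 60). Not NE.
(Licensed, Sports, News): Service A gets 49, best alternative 48; Service B gets 98, best alternative 40; Service C gets 27, best alternative 13. No profitable deviation — NE.
(Sports, Licensed, Sports): Service A can switch to News (34 → 69). Not NE.
(Sports, Licensed, News): Service A can switch to Licensed (44 → 88). Not NE.
(Sports, Sports, Sports): Service A can switch to Licensed (20 → 46). Not NE.
(Sports, Sports, News): Service A can switch to Licensed (23 → 49). Not NE.
(News, Licensed, Sports): Service A gets 69, best alternative 34; Service B gets 94, best alternative 72; Service C gets 29, best alternative 11. No profitable deviation — NE.
(News, Licensed, News): Service A can switch to Licensed (72 → 88). Not NE.
(News, Sports, Sports): Service B can switch to Licensed (72 → 94). Not NE.
(News, Sports, News): Service A can switch to Licensed (48 → 49). Not NE.

(Licensed, Sports, News); (News, Licensed, Sports)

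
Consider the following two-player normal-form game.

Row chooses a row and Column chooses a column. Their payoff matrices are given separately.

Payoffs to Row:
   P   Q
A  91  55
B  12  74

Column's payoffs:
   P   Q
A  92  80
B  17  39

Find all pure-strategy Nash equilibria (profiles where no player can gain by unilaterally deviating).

Pure-strategy Nash equilibria: (A, P) and (B, Q)

Row against P: payoffs 91, 12 → best response A.
Row against Q: payoffs 55, 74 → best response B.
Column against A: payoffs 92, 80 → best response P.
Column against B: payoffs 17, 39 → best response Q.
Mutual best responses: (A, P); (B, Q).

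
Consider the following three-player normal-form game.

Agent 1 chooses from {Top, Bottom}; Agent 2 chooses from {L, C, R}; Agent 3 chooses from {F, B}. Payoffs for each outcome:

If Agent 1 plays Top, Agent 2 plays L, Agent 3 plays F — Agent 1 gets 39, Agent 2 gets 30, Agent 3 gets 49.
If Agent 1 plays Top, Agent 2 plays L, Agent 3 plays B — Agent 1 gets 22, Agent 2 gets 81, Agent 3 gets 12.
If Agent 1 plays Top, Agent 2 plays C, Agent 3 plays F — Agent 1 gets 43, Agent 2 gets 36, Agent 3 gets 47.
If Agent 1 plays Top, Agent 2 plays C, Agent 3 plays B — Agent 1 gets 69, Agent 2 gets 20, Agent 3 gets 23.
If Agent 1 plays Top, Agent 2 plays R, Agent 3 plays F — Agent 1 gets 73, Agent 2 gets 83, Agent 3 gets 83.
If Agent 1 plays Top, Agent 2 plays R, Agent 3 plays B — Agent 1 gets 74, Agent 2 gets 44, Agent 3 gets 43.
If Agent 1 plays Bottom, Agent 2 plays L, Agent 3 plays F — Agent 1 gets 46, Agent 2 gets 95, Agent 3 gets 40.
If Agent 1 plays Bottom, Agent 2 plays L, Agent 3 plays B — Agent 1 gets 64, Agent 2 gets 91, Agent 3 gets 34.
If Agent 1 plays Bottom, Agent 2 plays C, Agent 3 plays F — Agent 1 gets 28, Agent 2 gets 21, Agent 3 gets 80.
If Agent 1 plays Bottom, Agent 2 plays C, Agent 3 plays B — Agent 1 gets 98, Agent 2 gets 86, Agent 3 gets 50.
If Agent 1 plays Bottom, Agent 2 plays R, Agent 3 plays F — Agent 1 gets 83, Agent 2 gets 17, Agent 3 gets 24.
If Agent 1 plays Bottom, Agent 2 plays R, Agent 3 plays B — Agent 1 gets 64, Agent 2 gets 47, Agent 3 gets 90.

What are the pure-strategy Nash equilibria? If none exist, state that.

(Bottom, L, F)

Check each profile: it is a Nash equilibrium iff no player can strictly gain by switching unilaterally.
(Top, L, F): Agent 1 can switch to Bottom (39 → 46). Not NE.
(Top, L, B): Agent 1 can switch to Bottom (22 → 64). Not NE.
(Top, C, F): Agent 2 can switch to R (36 → 83). Not NE.
(Top, C, B): Agent 1 can switch to Bottom (69 → 98). Not NE.
(Top, R, F): Agent 1 can switch to Bottom (73 → 83). Not NE.
(Top, R, B): Agent 2 can switch to L (44 → 81). Not NE.
(Bottom, L, F): Agent 1 gets 46, best alternative 39; Agent 2 gets 95, best alternative 21; Agent 3 gets 40, best alternative 34. No profitable deviation — NE.
(Bottom, L, B): Agent 3 can switch to F (34 → 40). Not NE.
(Bottom, C, F): Agent 1 can switch to Top (28 → 43). Not NE.
(The remaining 3 profiles each have a profitable deviation by the same check.)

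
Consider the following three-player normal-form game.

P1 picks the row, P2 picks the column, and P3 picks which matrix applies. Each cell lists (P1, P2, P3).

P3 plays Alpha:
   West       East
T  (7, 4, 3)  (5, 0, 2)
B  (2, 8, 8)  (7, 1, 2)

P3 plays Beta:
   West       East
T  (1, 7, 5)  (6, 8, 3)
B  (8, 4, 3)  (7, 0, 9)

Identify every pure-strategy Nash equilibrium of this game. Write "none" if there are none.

P1 against (West, Alpha): payoffs 7, 2 → best response T.
P1 against (West, Beta): payoffs 1, 8 → best response B.
P1 against (East, Alpha): payoffs 5, 7 → best response B.
P1 against (East, Beta): payoffs 6, 7 → best response B.
P2 against (T, Alpha): payoffs 4, 0 → best response West.
P2 against (T, Beta): payoffs 7, 8 → best response East.
P2 against (B, Alpha): payoffs 8, 1 → best response West.
P2 against (B, Beta): payoffs 4, 0 → best response West.
P3 against (T, West): payoffs 3, 5 → best response Beta.
P3 against (T, East): payoffs 2, 3 → best response Beta.
P3 against (B, West): payoffs 8, 3 → best response Alpha.
P3 against (B, East): payoffs 2, 9 → best response Beta.
No profile is a mutual best response for all players.

No pure-strategy Nash equilibrium.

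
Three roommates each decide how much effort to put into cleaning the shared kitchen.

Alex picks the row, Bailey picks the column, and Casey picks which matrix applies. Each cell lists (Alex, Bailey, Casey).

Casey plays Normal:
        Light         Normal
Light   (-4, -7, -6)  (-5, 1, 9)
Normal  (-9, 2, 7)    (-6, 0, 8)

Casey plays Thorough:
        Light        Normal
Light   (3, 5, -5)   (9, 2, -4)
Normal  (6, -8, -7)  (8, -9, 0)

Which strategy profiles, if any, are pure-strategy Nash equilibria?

(Light, Light, Normal): Bailey can switch to Normal (-7 → 1). Not NE.
(Light, Light, Thorough): Alex can switch to Normal (3 → 6). Not NE.
(Light, Normal, Normal): Alex gets -5, best alternative -6; Bailey gets 1, best alternative -7; Casey gets 9, best alternative -4. No profitable deviation — NE.
(Light, Normal, Thorough): Bailey can switch to Light (2 → 5). Not NE.
(Normal, Light, Normal): Alex can switch to Light (-9 → -4). Not NE.
(Normal, Light, Thorough): Casey can switch to Normal (-7 → 7). Not NE.
(Normal, Normal, Normal): Alex can switch to Light (-6 → -5). Not NE.
(Normal, Normal, Thorough): Alex can switch to Light (8 → 9). Not NE.

Pure NE: (Light, Normal, Normal)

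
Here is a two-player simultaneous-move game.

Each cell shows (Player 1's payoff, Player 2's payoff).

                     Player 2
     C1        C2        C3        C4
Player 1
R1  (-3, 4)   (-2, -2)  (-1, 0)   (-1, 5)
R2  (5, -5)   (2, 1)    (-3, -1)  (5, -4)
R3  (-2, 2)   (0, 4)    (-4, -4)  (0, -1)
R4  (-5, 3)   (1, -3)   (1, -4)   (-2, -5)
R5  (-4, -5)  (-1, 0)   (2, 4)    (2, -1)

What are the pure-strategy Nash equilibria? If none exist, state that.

Player 1 against C1: payoffs -3, 5, -2, -5, -4 → best response R2.
Player 1 against C2: payoffs -2, 2, 0, 1, -1 → best response R2.
Player 1 against C3: payoffs -1, -3, -4, 1, 2 → best response R5.
Player 1 against C4: payoffs -1, 5, 0, -2, 2 → best response R2.
Player 2 against R1: payoffs 4, -2, 0, 5 → best response C4.
Player 2 against R2: payoffs -5, 1, -1, -4 → best response C2.
Player 2 against R3: payoffs 2, 4, -4, -1 → best response C2.
Player 2 against R4: payoffs 3, -3, -4, -5 → best response C1.
Player 2 against R5: payoffs -5, 0, 4, -1 → best response C3.
Mutual best responses: (R2, C2); (R5, C3).

The pure Nash equilibria are (R2, C2) and (R5, C3).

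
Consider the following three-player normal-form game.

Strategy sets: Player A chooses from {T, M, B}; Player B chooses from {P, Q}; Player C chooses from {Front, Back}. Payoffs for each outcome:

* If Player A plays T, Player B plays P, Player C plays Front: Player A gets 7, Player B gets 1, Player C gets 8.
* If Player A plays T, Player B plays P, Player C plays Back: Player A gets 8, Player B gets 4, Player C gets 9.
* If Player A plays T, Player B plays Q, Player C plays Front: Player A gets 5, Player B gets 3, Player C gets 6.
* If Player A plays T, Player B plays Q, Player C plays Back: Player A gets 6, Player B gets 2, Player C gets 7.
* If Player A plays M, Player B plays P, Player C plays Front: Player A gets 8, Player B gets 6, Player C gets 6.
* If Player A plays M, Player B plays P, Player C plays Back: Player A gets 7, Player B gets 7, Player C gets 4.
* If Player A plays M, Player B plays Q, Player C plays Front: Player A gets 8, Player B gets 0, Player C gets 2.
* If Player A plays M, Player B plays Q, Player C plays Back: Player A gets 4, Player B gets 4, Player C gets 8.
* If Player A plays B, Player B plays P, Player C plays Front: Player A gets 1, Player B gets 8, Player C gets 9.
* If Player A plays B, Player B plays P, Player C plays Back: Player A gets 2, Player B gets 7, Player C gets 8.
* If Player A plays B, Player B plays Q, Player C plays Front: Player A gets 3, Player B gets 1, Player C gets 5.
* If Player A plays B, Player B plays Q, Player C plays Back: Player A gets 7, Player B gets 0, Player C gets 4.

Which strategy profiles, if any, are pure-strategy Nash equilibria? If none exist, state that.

The pure Nash equilibria are (T, P, Back), (M, P, Front).

Mark each player's best response to every combination of opponents' strategies; a profile where every player is best-responding is a pure Nash equilibrium.
Player A against (P, Front): payoffs 7, 8, 1 → best response M.
Player A against (P, Back): payoffs 8, 7, 2 → best response T.
Player A against (Q, Front): payoffs 5, 8, 3 → best response M.
Player A against (Q, Back): payoffs 6, 4, 7 → best response B.
Player B against (T, Front): payoffs 1, 3 → best response Q.
Player B against (T, Back): payoffs 4, 2 → best response P.
Player B against (M, Front): payoffs 6, 0 → best response P.
Player B against (M, Back): payoffs 7, 4 → best response P.
Player B against (B, Front): payoffs 8, 1 → best response P.
Player B against (B, Back): payoffs 7, 0 → best response P.
Player C against (T, P): payoffs 8, 9 → best response Back.
Player C against (T, Q): payoffs 6, 7 → best response Back.
Player C against (M, P): payoffs 6, 4 → best response Front.
Player C against (M, Q): payoffs 2, 8 → best response Back.
Player C against (B, P): payoffs 9, 8 → best response Front.
Player C against (B, Q): payoffs 5, 4 → best response Front.
Mutual best responses: (T, P, Back); (M, P, Front).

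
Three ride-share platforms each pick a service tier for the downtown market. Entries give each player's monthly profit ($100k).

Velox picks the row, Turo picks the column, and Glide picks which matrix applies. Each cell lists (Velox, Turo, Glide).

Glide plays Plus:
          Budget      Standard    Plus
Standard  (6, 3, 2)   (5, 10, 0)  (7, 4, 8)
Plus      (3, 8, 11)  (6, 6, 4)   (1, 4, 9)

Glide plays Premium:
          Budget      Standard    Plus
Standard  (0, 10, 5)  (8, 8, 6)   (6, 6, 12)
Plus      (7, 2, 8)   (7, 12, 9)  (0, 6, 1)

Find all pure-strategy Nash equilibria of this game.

Check each profile: it is a Nash equilibrium iff no player can strictly gain by switching unilaterally.
(Standard, Budget, Plus): Turo can switch to Standard (3 → 10). Not NE.
(Standard, Budget, Premium): Velox can switch to Plus (0 → 7). Not NE.
(Standard, Standard, Plus): Velox can switch to Plus (5 → 6). Not NE.
(Standard, Standard, Premium): Turo can switch to Budget (8 → 10). Not NE.
(Standard, Plus, Plus): Turo can switch to Standard (4 → 10). Not NE.
(Standard, Plus, Premium): Turo can switch to Budget (6 → 10). Not NE.
(Plus, Budget, Plus): Velox can switch to Standard (3 → 6). Not NE.
(Plus, Budget, Premium): Turo can switch to Standard (2 → 12). Not NE.
(Plus, Standard, Plus): Turo can switch to Budget (6 → 8). Not NE.
(Plus, Standard, Premium): Velox can switch to Standard (7 → 8). Not NE.
(Plus, Plus, Plus): Velox can switch to Standard (1 → 7). Not NE.
(Plus, Plus, Premium): Velox can switch to Standard (0 → 6). Not NE.

This game has no pure Nash equilibrium.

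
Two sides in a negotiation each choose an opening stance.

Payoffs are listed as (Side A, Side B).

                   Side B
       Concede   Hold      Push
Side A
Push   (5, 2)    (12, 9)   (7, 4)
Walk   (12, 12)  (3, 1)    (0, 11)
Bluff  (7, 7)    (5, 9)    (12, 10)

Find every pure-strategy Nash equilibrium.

Pure-strategy Nash equilibria: (Push, Hold); (Walk, Concede); (Bluff, Push)

(Push, Concede): Side A can switch to Walk (5 → 12). Not NE.
(Push, Hold): Side A gets 12, best alternative 5; Side B gets 9, best alternative 4. No profitable deviation — NE.
(Push, Push): Side A can switch to Bluff (7 → 12). Not NE.
(Walk, Concede): Side A gets 12, best alternative 7; Side B gets 12, best alternative 11. No profitable deviation — NE.
(Walk, Hold): Side A can switch to Push (3 → 12). Not NE.
(Walk, Push): Side A can switch to Push (0 → 7). Not NE.
(Bluff, Concede): Side A can switch to Walk (7 → 12). Not NE.
(Bluff, Hold): Side A can switch to Push (5 → 12). Not NE.
(Bluff, Push): Side A gets 12, best alternative 7; Side B gets 10, best alternative 9. No profitable deviation — NE.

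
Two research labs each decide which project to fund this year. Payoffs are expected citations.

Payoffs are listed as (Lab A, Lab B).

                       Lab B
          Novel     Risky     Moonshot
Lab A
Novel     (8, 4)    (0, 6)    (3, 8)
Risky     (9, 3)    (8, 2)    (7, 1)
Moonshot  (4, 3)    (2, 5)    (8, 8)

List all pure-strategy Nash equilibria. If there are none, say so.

For each strategy profile, look for a profitable unilateral deviation.
(Novel, Novel): Lab A can switch to Risky (8 → 9). Not NE.
(Novel, Risky): Lab A can switch to Risky (0 → 8). Not NE.
(Novel, Moonshot): Lab A can switch to Risky (3 → 7). Not NE.
(Risky, Novel): Lab A gets 9, best alternative 8; Lab B gets 3, best alternative 2. No profitable deviation — NE.
(Risky, Risky): Lab B can switch to Novel (2 → 3). Not NE.
(Risky, Moonshot): Lab A can switch to Moonshot (7 → 8). Not NE.
(Moonshot, Novel): Lab A can switch to Novel (4 → 8). Not NE.
(Moonshot, Risky): Lab A can switch to Risky (2 → 8). Not NE.
(Moonshot, Moonshot): Lab A gets 8, best alternative 7; Lab B gets 8, best alternative 5. No profitable deviation — NE.

Pure-strategy Nash equilibria: (Risky, Novel); (Moonshot, Moonshot)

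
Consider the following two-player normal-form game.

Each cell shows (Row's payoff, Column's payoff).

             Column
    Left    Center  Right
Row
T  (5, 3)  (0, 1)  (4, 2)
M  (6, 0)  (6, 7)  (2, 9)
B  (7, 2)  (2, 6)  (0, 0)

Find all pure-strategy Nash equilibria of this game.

Row against Left: payoffs 5, 6, 7 → best response B.
Row against Center: payoffs 0, 6, 2 → best response M.
Row against Right: payoffs 4, 2, 0 → best response T.
Column against T: payoffs 3, 1, 2 → best response Left.
Column against M: payoffs 0, 7, 9 → best response Right.
Column against B: payoffs 2, 6, 0 → best response Center.
No profile is a mutual best response for all players.

none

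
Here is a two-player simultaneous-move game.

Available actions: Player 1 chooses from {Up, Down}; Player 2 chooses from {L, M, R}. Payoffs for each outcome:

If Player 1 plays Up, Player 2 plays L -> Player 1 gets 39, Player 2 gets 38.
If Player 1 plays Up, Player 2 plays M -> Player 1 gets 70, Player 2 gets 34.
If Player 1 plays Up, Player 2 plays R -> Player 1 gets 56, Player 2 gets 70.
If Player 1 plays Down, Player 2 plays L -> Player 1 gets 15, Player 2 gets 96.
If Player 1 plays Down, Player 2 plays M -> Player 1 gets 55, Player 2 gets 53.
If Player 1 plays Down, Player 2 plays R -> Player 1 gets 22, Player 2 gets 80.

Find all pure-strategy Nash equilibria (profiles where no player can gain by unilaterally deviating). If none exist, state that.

(Up, L): Player 2 can switch to R (38 → 70). Not NE.
(Up, M): Player 2 can switch to L (34 → 38). Not NE.
(Up, R): Player 1 gets 56, best alternative 22; Player 2 gets 70, best alternative 38. No profitable deviation — NE.
(Down, L): Player 1 can switch to Up (15 → 39). Not NE.
(Down, M): Player 1 can switch to Up (55 → 70). Not NE.
(Down, R): Player 1 can switch to Up (22 → 56). Not NE.

Pure NE: (Up, R)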